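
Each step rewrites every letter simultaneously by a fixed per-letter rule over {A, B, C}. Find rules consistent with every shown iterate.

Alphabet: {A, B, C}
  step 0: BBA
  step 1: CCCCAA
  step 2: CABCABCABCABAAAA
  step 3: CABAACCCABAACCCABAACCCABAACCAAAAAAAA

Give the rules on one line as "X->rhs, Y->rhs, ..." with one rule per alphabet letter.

A->AA, B->CC, C->CAB

  step 2 ⇒ step 3: CABCABCABCABAAAA ⇒ CAB·AA·CC·CAB·AA·CC·CAB·AA·CC·CAB·AA·CC·AA·AA·AA·AA
    A ↦ AA
    B ↦ CC
    C ↦ CAB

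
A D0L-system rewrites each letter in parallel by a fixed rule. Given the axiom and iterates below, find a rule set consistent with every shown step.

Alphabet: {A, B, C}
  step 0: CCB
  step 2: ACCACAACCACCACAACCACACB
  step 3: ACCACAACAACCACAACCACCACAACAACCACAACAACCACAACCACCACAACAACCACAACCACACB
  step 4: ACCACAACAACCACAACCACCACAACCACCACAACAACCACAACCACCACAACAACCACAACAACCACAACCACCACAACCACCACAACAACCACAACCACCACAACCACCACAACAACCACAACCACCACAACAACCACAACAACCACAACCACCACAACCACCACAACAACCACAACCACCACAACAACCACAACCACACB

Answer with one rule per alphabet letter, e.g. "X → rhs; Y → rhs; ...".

A->ACC, B->CB, C->ACA

  step 3 ⇒ step 4: ACCACAACAACCACAACCACCACAACAACCACAACAACCACAACCACCACAACAACCACAACCACACB ⇒ ACC·ACA·ACA·ACC·ACA·ACC·ACC·ACA·ACC·ACC·ACA·ACA·ACC·ACA·ACC·ACC·ACA·ACA·ACC·ACA·ACA·ACC·ACA·ACC·ACC·ACA·ACC·ACC·ACA·ACA·ACC·ACA·ACC·ACC·ACA·ACC·ACC·ACA·ACA·ACC·ACA·ACC·ACC·ACA·ACA·ACC·ACA·ACA·ACC·ACA·ACC·ACC·ACA·ACC·ACC·ACA·ACA·ACC·ACA·ACC·ACC·ACA·ACA·ACC·ACA·ACC·ACA·CB
    A ↦ ACC
    B ↦ CB
    C ↦ ACA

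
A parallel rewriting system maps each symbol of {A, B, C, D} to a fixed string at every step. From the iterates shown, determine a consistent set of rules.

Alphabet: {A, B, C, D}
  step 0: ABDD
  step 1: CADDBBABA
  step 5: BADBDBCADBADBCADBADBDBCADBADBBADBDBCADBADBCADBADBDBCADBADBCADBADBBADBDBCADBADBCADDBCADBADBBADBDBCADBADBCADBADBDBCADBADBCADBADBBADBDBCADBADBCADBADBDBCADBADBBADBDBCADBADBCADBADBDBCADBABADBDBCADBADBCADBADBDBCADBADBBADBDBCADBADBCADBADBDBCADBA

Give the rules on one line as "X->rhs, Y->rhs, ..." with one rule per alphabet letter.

A->CAD, B->DB, C->DB, D->BA

  step 0 ⇒ step 1: ABDD ⇒ CAD·DB·BA·BA
    A ↦ CAD
    B ↦ DB
    D ↦ BA
    C ↦ DB  (constrained at step 1)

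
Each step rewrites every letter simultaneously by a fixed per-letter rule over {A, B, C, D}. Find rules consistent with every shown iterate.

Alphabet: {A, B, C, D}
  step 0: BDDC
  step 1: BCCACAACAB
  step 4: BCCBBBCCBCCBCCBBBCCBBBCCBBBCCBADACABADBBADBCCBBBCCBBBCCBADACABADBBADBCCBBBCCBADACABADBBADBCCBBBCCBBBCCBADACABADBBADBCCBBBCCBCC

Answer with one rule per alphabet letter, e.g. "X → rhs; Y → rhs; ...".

A->BAD, B->BCC, C->B, D->ACA

  step 0 ⇒ step 1: BDDC ⇒ BCC·ACA·ACA·B
    B ↦ BCC
    C ↦ B
    D ↦ ACA
    A ↦ BAD  (constrained at step 1)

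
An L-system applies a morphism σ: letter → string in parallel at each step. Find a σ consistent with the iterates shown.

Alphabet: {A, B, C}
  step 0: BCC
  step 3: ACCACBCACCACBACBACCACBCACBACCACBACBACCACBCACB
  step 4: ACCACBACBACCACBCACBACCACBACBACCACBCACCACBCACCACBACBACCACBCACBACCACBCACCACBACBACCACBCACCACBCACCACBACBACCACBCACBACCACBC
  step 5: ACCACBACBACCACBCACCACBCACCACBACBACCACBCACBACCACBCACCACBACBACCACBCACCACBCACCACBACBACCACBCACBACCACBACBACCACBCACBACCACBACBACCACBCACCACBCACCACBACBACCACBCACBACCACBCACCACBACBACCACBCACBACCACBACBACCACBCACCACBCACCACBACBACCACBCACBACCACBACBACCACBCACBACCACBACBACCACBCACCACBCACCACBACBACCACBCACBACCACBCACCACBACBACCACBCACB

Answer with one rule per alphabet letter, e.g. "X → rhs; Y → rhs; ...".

A->ACC, B->C, C->ACB

  step 4 ⇒ step 5: ACCACBACBACCACBCACBACCACBACBACCACBCACCACBCACCACBACBACCACBCACBACCACBCACCACBACBACCACBCACCACBCACCACBACBACCACBCACBACCACBC ⇒ ACC·ACB·ACB·ACC·ACB·C·ACC·ACB·C·ACC·ACB·ACB·ACC·ACB·C·ACB·ACC·ACB·C·ACC·ACB·ACB·ACC·ACB·C·ACC·ACB·C·ACC·ACB·ACB·ACC·ACB·C·ACB·ACC·ACB·ACB·ACC·ACB·C·ACB·ACC·ACB·ACB·ACC·ACB·C·ACC·ACB·C·ACC·ACB·ACB·ACC·ACB·C·ACB·ACC·ACB·C·ACC·ACB·ACB·ACC·ACB·C·ACB·ACC·ACB·ACB·ACC·ACB·C·ACC·ACB·C·ACC·ACB·ACB·ACC·ACB·C·ACB·ACC·ACB·ACB·ACC·ACB·C·ACB·ACC·ACB·ACB·ACC·ACB·C·ACC·ACB·C·ACC·ACB·ACB·ACC·ACB·C·ACB·ACC·ACB·C·ACC·ACB·ACB·ACC·ACB·C·ACB
    A ↦ ACC
    B ↦ C
    C ↦ ACB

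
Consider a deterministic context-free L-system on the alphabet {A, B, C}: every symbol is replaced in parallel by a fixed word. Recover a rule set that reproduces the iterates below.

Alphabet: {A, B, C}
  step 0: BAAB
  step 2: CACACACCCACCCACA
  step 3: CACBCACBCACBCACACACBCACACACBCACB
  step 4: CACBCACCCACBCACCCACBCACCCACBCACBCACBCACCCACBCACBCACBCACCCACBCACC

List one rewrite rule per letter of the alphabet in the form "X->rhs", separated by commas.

  step 3 ⇒ step 4: CACBCACBCACBCACACACBCACACACBCACB ⇒ CA·CB·CA·CC·CA·CB·CA·CC·CA·CB·CA·CC·CA·CB·CA·CB·CA·CB·CA·CC·CA·CB·CA·CB·CA·CB·CA·CC·CA·CB·CA·CC
    A ↦ CB
    B ↦ CC
    C ↦ CA

A->CB, B->CC, C->CA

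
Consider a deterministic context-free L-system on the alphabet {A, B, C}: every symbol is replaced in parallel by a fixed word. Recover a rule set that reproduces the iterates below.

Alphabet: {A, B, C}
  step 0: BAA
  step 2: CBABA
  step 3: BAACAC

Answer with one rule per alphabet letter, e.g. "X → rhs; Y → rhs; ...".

  step 2 ⇒ step 3: CBABA ⇒ BA·A·C·A·C
    A ↦ C
    B ↦ A
    C ↦ BA

A->C, B->A, C->BA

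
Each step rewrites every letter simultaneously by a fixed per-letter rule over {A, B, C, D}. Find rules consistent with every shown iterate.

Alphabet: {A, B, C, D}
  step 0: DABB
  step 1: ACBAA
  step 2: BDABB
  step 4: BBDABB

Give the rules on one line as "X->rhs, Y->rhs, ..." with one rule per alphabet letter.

A->B, B->A, C->D, D->AC

  step 1 ⇒ step 2: ACBAA ⇒ B·D·A·B·B
    A ↦ B
    B ↦ A
    C ↦ D
  step 0 ⇒ step 1: DABB ⇒ AC·B·A·A
    D ↦ AC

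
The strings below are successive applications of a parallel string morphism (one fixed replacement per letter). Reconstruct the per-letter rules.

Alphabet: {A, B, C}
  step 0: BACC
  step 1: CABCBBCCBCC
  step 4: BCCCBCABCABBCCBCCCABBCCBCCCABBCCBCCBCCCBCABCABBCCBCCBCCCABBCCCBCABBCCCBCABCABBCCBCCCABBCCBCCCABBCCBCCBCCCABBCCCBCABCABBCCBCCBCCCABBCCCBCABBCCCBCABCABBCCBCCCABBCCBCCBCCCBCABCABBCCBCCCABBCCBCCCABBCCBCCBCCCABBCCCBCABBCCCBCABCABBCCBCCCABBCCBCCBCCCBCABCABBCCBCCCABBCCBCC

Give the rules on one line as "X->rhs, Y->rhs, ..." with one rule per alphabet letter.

A->CB, B->CAB, C->BCC

  step 0 ⇒ step 1: BACC ⇒ CAB·CB·BCC·BCC
    A ↦ CB
    B ↦ CAB
    C ↦ BCC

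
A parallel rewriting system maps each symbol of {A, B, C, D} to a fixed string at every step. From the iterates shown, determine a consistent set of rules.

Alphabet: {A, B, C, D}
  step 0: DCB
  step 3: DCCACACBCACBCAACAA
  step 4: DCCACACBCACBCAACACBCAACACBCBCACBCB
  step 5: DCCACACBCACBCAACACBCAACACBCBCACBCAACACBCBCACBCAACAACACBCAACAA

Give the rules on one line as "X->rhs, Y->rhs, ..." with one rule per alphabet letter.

  step 4 ⇒ step 5: DCCACACBCACBCAACACBCAACACBCBCACBCB ⇒ DC·CA·CA·CB·CA·CB·CA·A·CA·CB·CA·A·CA·CB·CB·CA·CB·CA·A·CA·CB·CB·CA·CB·CA·A·CA·A·CA·CB·CA·A·CA·A
    A ↦ CB
    B ↦ A
    C ↦ CA
    D ↦ DC

A->CB, B->A, C->CA, D->DC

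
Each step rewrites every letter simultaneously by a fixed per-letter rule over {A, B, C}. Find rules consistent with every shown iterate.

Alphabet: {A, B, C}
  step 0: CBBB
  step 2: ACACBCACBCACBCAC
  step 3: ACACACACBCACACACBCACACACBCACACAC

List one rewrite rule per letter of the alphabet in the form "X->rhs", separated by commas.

  step 2 ⇒ step 3: ACACBCACBCACBCAC ⇒ AC·AC·AC·AC·BC·AC·AC·AC·BC·AC·AC·AC·BC·AC·AC·AC
    A ↦ AC
    B ↦ BC
    C ↦ AC

A->AC, B->BC, C->AC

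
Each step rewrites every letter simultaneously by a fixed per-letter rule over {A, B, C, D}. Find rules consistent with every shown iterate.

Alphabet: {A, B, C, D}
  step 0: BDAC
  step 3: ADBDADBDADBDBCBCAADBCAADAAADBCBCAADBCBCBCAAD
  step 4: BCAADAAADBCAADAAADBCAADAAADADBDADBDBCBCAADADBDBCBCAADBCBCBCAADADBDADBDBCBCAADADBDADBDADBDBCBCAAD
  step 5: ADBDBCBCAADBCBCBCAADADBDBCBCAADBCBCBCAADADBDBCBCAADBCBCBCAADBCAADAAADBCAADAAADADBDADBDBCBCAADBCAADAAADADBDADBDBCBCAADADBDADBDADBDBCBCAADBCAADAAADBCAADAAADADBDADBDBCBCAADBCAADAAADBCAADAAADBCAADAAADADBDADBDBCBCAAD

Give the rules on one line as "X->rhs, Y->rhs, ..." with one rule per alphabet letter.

A->BC, B->A, C->DBD, D->AAD

  step 4 ⇒ step 5: BCAADAAADBCAADAAADBCAADAAADADBDADBDBCBCAADADBDBCBCAADBCBCBCAADADBDADBDBCBCAADADBDADBDADBDBCBCAAD ⇒ A·DBD·BC·BC·AAD·BC·BC·BC·AAD·A·DBD·BC·BC·AAD·BC·BC·BC·AAD·A·DBD·BC·BC·AAD·BC·BC·BC·AAD·BC·AAD·A·AAD·BC·AAD·A·AAD·A·DBD·A·DBD·BC·BC·AAD·BC·AAD·A·AAD·A·DBD·A·DBD·BC·BC·AAD·A·DBD·A·DBD·A·DBD·BC·BC·AAD·BC·AAD·A·AAD·BC·AAD·A·AAD·A·DBD·A·DBD·BC·BC·AAD·BC·AAD·A·AAD·BC·AAD·A·AAD·BC·AAD·A·AAD·A·DBD·A·DBD·BC·BC·AAD
    A ↦ BC
    B ↦ A
    C ↦ DBD
    D ↦ AAD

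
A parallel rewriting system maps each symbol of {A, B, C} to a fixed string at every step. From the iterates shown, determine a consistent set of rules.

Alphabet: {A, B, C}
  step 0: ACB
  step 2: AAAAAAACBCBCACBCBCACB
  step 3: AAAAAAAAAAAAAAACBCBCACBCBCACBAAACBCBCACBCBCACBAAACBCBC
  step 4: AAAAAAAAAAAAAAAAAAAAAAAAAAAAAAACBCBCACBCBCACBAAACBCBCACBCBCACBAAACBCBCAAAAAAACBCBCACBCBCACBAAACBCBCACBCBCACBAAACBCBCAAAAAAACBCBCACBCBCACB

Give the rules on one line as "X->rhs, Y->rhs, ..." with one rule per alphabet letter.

  step 3 ⇒ step 4: AAAAAAAAAAAAAAACBCBCACBCBCACBAAACBCBCACBCBCACBAAACBCBC ⇒ AA·AA·AA·AA·AA·AA·AA·AA·AA·AA·AA·AA·AA·AA·AA·ACB·CBC·ACB·CBC·ACB·AA·ACB·CBC·ACB·CBC·ACB·AA·ACB·CBC·AA·AA·AA·ACB·CBC·ACB·CBC·ACB·AA·ACB·CBC·ACB·CBC·ACB·AA·ACB·CBC·AA·AA·AA·ACB·CBC·ACB·CBC·ACB
    A ↦ AA
    B ↦ CBC
    C ↦ ACB

A->AA, B->CBC, C->ACB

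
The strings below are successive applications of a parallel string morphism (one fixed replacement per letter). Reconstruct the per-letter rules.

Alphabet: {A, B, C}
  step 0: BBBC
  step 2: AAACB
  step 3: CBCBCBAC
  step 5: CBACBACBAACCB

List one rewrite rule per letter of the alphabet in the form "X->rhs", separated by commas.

A->CB, B->C, C->A

  step 2 ⇒ step 3: AAACB ⇒ CB·CB·CB·A·C
    A ↦ CB
    B ↦ C
    C ↦ A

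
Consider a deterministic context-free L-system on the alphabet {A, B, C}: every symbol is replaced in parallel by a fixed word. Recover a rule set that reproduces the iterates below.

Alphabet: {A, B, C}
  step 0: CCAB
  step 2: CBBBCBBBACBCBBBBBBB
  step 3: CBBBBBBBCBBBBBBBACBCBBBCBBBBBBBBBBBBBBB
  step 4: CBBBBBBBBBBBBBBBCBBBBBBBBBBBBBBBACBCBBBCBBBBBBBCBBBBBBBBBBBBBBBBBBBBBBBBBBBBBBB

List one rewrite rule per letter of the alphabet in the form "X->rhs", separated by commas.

A->ACB, B->BB, C->CB

  step 3 ⇒ step 4: CBBBBBBBCBBBBBBBACBCBBBCBBBBBBBBBBBBBBB ⇒ CB·BB·BB·BB·BB·BB·BB·BB·CB·BB·BB·BB·BB·BB·BB·BB·ACB·CB·BB·CB·BB·BB·BB·CB·BB·BB·BB·BB·BB·BB·BB·BB·BB·BB·BB·BB·BB·BB·BB
    A ↦ ACB
    B ↦ BB
    C ↦ CB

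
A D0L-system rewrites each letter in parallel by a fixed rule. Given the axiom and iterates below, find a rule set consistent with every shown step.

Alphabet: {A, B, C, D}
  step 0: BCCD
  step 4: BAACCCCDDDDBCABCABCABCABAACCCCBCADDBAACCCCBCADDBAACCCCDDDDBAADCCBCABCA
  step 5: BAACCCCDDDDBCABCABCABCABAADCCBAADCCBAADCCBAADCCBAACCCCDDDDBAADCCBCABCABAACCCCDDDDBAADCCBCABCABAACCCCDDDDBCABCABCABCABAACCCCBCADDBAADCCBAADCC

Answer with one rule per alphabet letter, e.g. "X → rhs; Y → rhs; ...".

  step 4 ⇒ step 5: BAACCCCDDDDBCABCABCABCABAACCCCBCADDBAACCCCBCADDBAACCCCDDDDBAADCCBCABCA ⇒ BAA·CC·CC·D·D·D·D·BCA·BCA·BCA·BCA·BAA·D·CC·BAA·D·CC·BAA·D·CC·BAA·D·CC·BAA·CC·CC·D·D·D·D·BAA·D·CC·BCA·BCA·BAA·CC·CC·D·D·D·D·BAA·D·CC·BCA·BCA·BAA·CC·CC·D·D·D·D·BCA·BCA·BCA·BCA·BAA·CC·CC·BCA·D·D·BAA·D·CC·BAA·D·CC
    A ↦ CC
    B ↦ BAA
    C ↦ D
    D ↦ BCA

A->CC, B->BAA, C->D, D->BCA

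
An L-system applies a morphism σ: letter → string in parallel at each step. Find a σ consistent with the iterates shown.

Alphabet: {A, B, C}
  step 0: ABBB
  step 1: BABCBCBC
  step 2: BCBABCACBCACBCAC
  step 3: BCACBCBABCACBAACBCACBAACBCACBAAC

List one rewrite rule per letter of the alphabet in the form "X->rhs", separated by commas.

A->BA, B->BC, C->AC

  step 2 ⇒ step 3: BCBABCACBCACBCAC ⇒ BC·AC·BC·BA·BC·AC·BA·AC·BC·AC·BA·AC·BC·AC·BA·AC
    A ↦ BA
    B ↦ BC
    C ↦ AC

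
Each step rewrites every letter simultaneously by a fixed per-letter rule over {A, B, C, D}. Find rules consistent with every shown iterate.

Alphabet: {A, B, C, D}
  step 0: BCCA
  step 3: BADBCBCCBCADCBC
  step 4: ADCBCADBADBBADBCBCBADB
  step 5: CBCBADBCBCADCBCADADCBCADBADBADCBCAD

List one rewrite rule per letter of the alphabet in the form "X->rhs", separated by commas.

  step 4 ⇒ step 5: ADCBCADBADBBADBCBCBADB ⇒ CB·C·B·AD·B·CB·C·AD·CB·C·AD·AD·CB·C·AD·B·AD·B·AD·CB·C·AD
    A ↦ CB
    B ↦ AD
    C ↦ B
    D ↦ C

A->CB, B->AD, C->B, D->C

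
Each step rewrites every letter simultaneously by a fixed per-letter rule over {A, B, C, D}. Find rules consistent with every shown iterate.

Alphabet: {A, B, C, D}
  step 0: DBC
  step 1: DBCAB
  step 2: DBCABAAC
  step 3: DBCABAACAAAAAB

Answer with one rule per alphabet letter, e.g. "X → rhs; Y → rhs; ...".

A->AA, B->C, C->AB, D->DB

  step 2 ⇒ step 3: DBCABAAC ⇒ DB·C·AB·AA·C·AA·AA·AB
    A ↦ AA
    B ↦ C
    C ↦ AB
    D ↦ DB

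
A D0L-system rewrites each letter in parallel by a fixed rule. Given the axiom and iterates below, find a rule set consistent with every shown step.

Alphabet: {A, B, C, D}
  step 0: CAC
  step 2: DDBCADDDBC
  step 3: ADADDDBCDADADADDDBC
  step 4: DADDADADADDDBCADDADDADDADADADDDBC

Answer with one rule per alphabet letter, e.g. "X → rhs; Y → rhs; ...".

  step 3 ⇒ step 4: ADADDDBCDADADADDDBC ⇒ D·AD·D·AD·AD·AD·DD·BC·AD·D·AD·D·AD·D·AD·AD·AD·DD·BC
    A ↦ D
    B ↦ DD
    C ↦ BC
    D ↦ AD

A->D, B->DD, C->BC, D->AD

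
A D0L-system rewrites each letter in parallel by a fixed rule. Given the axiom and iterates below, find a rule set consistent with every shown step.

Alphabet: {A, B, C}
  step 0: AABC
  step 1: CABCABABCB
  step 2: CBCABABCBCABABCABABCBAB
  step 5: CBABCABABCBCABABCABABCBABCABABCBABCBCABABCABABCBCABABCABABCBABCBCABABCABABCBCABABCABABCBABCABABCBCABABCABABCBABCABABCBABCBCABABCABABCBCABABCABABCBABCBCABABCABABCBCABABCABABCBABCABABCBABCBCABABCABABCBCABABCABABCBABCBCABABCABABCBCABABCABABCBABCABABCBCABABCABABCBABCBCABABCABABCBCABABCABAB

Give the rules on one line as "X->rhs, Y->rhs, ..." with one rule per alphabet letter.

A->CAB, B->AB, C->CB

  step 1 ⇒ step 2: CABCABABCB ⇒ CB·CAB·AB·CB·CAB·AB·CAB·AB·CB·AB
    A ↦ CAB
    B ↦ AB
    C ↦ CB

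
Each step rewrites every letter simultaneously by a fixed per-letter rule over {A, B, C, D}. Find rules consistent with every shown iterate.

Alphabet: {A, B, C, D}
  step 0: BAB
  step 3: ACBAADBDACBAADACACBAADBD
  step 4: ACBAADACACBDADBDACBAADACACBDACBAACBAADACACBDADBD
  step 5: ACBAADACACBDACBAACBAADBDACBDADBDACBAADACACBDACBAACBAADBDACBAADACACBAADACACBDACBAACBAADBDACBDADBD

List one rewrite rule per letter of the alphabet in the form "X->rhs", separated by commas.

A->AC, B->AD, C->BA, D->BD

  step 4 ⇒ step 5: ACBAADACACBDADBDACBAADACACBDACBAACBAADACACBDADBD ⇒ AC·BA·AD·AC·AC·BD·AC·BA·AC·BA·AD·BD·AC·BD·AD·BD·AC·BA·AD·AC·AC·BD·AC·BA·AC·BA·AD·BD·AC·BA·AD·AC·AC·BA·AD·AC·AC·BD·AC·BA·AC·BA·AD·BD·AC·BD·AD·BD
    A ↦ AC
    B ↦ AD
    C ↦ BA
    D ↦ BD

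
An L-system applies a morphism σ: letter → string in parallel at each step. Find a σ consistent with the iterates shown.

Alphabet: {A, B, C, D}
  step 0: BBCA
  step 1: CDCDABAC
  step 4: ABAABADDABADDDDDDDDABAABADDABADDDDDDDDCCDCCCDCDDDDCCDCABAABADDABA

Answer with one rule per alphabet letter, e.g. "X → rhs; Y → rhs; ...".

A->C, B->CD, C->ABA, D->DD

  step 0 ⇒ step 1: BBCA ⇒ CD·CD·ABA·C
    A ↦ C
    B ↦ CD
    C ↦ ABA
    D ↦ DD  (constrained at step 1)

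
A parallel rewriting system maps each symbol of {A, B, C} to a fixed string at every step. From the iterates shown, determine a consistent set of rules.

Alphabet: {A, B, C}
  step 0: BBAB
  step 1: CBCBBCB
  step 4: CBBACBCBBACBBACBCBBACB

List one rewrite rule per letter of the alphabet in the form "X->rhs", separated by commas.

A->B, B->CB, C->A

  step 0 ⇒ step 1: BBAB ⇒ CB·CB·B·CB
    A ↦ B
    B ↦ CB
    C ↦ A  (constrained at step 1)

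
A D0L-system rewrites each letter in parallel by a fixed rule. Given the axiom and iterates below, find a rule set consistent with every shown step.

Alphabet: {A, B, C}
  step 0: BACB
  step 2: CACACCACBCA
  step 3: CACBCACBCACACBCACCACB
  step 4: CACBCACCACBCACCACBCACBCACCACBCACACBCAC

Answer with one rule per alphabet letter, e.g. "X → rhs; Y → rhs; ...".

  step 3 ⇒ step 4: CACBCACBCACACBCACCACB ⇒ CA·CB·CA·C·CA·CB·CA·C·CA·CB·CA·CB·CA·C·CA·CB·CA·CA·CB·CA·C
    A ↦ CB
    B ↦ C
    C ↦ CA

A->CB, B->C, C->CA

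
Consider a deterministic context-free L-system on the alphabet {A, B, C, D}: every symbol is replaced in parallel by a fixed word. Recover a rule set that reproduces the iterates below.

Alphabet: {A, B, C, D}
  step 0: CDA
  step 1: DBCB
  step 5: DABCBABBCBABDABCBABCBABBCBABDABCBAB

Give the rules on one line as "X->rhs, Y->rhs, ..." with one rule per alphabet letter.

  step 0 ⇒ step 1: CDA ⇒ D·B·CB
    A ↦ CB
    C ↦ D
    D ↦ B
    B ↦ AB  (constrained at step 1)

A->CB, B->AB, C->D, D->B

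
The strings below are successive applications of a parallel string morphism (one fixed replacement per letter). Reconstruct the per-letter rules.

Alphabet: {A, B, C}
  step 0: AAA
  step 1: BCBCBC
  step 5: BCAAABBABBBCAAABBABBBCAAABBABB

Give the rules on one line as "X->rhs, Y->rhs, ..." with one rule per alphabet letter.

  step 0 ⇒ step 1: AAA ⇒ BC·BC·BC
    A ↦ BC
    B ↦ A  (constrained at step 1)
    C ↦ BB  (constrained at step 1)

A->BC, B->A, C->BB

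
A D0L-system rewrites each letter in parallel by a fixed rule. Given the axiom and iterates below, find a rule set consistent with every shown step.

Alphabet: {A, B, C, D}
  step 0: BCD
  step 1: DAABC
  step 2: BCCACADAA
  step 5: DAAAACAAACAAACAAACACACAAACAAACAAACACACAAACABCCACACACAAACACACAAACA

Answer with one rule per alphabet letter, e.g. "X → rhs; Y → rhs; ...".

  step 1 ⇒ step 2: DAABC ⇒ BC·CA·CA·D·AA
    A ↦ CA
    B ↦ D
    C ↦ AA
    D ↦ BC

A->CA, B->D, C->AA, D->BC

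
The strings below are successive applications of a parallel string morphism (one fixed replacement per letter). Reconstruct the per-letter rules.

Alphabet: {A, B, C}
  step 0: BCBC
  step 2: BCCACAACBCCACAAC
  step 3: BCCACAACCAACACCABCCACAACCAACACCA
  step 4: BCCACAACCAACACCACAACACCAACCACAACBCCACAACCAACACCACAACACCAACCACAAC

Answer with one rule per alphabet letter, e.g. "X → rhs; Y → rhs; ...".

  step 3 ⇒ step 4: BCCACAACCAACACCABCCACAACCAACACCA ⇒ BC·CA·CA·AC·CA·AC·AC·CA·CA·AC·AC·CA·AC·CA·CA·AC·BC·CA·CA·AC·CA·AC·AC·CA·CA·AC·AC·CA·AC·CA·CA·AC
    A ↦ AC
    B ↦ BC
    C ↦ CA

A->AC, B->BC, C->CA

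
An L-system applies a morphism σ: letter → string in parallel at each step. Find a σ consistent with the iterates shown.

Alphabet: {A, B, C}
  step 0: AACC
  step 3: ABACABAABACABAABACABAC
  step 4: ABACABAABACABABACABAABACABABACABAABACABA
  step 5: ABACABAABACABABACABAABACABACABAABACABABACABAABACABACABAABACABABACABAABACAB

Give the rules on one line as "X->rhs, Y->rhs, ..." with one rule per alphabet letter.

  step 4 ⇒ step 5: ABACABAABACABABACABAABACABABACABAABACABA ⇒ AB·AC·AB·A·AB·AC·AB·AB·AC·AB·A·AB·AC·AB·AC·AB·A·AB·AC·AB·AB·AC·AB·A·AB·AC·AB·AC·AB·A·AB·AC·AB·AB·AC·AB·A·AB·AC·AB
    A ↦ AB
    B ↦ AC
    C ↦ A

A->AB, B->AC, C->A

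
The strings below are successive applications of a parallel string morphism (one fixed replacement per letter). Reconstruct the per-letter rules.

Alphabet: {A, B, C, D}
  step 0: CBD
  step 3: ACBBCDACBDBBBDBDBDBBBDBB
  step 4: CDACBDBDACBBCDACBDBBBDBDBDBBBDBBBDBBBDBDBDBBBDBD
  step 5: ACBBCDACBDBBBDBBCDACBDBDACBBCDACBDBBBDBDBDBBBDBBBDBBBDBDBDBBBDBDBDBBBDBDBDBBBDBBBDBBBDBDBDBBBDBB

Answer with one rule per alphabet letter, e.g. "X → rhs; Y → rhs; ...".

A->CD, B->BD, C->AC, D->BB

  step 4 ⇒ step 5: CDACBDBDACBBCDACBDBBBDBDBDBBBDBBBDBBBDBDBDBBBDBD ⇒ AC·BB·CD·AC·BD·BB·BD·BB·CD·AC·BD·BD·AC·BB·CD·AC·BD·BB·BD·BD·BD·BB·BD·BB·BD·BB·BD·BD·BD·BB·BD·BD·BD·BB·BD·BD·BD·BB·BD·BB·BD·BB·BD·BD·BD·BB·BD·BB
    A ↦ CD
    B ↦ BD
    C ↦ AC
    D ↦ BB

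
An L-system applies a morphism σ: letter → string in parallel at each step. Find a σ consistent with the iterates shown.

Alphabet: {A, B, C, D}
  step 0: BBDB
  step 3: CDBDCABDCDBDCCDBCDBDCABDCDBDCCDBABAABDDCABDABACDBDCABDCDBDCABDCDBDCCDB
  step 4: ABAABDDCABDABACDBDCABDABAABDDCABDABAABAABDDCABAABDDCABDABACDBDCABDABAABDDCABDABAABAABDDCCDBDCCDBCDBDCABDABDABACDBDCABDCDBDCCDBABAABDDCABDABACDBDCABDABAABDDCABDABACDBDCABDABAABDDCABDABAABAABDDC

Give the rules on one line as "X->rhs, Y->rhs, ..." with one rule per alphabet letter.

A->CDB, B->DC, C->ABA, D->ABD

  step 3 ⇒ step 4: CDBDCABDCDBDCCDBCDBDCABDCDBDCCDBABAABDDCABDABACDBDCABDCDBDCABDCDBDCCDB ⇒ ABA·ABD·DC·ABD·ABA·CDB·DC·ABD·ABA·ABD·DC·ABD·ABA·ABA·ABD·DC·ABA·ABD·DC·ABD·ABA·CDB·DC·ABD·ABA·ABD·DC·ABD·ABA·ABA·ABD·DC·CDB·DC·CDB·CDB·DC·ABD·ABD·ABA·CDB·DC·ABD·CDB·DC·CDB·ABA·ABD·DC·ABD·ABA·CDB·DC·ABD·ABA·ABD·DC·ABD·ABA·CDB·DC·ABD·ABA·ABD·DC·ABD·ABA·ABA·ABD·DC
    A ↦ CDB
    B ↦ DC
    C ↦ ABA
    D ↦ ABD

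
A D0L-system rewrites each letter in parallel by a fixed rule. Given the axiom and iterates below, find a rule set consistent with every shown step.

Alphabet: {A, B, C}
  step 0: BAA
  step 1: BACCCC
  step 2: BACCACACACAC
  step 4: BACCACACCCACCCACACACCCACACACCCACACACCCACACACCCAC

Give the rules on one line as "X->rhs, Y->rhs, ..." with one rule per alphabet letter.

  step 1 ⇒ step 2: BACCCC ⇒ BA·CC·AC·AC·AC·AC
    A ↦ CC
    B ↦ BA
    C ↦ AC

A->CC, B->BA, C->AC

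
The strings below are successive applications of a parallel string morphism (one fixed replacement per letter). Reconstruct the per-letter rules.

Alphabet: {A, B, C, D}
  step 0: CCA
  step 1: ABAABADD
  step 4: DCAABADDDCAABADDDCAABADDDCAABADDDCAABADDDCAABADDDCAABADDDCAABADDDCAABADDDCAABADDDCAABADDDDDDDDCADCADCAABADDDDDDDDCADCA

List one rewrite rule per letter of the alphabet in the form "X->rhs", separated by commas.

A->DD, B->D, C->ABA, D->DCA

  step 0 ⇒ step 1: CCA ⇒ ABA·ABA·DD
    A ↦ DD
    C ↦ ABA
    B ↦ D  (constrained at step 1)
    D ↦ DCA  (constrained at step 1)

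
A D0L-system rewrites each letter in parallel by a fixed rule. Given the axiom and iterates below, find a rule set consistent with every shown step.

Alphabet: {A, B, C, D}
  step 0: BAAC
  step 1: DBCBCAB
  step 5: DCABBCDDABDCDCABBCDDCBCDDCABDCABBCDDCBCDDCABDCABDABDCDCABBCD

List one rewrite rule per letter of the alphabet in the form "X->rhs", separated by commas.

A->BC, B->D, C->AB, D->DC

  step 0 ⇒ step 1: BAAC ⇒ D·BC·BC·AB
    A ↦ BC
    B ↦ D
    C ↦ AB
    D ↦ DC  (constrained at step 1)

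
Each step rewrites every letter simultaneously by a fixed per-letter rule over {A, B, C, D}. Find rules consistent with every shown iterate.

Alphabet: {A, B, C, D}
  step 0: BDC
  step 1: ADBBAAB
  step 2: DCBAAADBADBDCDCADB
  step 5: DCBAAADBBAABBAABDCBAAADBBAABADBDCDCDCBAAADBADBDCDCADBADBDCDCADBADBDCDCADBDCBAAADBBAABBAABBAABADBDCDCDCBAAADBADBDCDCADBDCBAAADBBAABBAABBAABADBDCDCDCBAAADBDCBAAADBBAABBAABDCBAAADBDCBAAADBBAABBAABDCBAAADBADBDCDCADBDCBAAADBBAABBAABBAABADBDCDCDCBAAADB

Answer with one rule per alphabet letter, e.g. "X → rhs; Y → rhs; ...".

  step 1 ⇒ step 2: ADBBAAB ⇒ DC·BAA·ADB·ADB·DC·DC·ADB
    A ↦ DC
    B ↦ ADB
    D ↦ BAA
  step 0 ⇒ step 1: BDC ⇒ ADB·BAA·B
    C ↦ B

A->DC, B->ADB, C->B, D->BAA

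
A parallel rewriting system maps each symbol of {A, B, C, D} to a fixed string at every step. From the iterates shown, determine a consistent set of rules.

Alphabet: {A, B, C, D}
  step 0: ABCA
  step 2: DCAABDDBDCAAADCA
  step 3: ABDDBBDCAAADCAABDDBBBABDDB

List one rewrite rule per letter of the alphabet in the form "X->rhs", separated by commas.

A->B, B->DCA, C->BDD, D->A

  step 2 ⇒ step 3: DCAABDDBDCAAADCA ⇒ A·BDD·B·B·DCA·A·A·DCA·A·BDD·B·B·B·A·BDD·B
    A ↦ B
    B ↦ DCA
    C ↦ BDD
    D ↦ A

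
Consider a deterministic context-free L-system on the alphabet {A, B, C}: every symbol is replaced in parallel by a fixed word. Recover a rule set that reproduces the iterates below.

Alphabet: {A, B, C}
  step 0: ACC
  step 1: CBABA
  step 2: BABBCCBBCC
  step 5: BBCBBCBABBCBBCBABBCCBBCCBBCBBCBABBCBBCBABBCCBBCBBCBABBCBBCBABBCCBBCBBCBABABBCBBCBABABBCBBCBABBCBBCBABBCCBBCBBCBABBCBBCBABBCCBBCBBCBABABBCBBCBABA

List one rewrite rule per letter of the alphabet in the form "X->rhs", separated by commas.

  step 1 ⇒ step 2: CBABA ⇒ BA·BBC·C·BBC·C
    A ↦ C
    B ↦ BBC
    C ↦ BA

A->C, B->BBC, C->BA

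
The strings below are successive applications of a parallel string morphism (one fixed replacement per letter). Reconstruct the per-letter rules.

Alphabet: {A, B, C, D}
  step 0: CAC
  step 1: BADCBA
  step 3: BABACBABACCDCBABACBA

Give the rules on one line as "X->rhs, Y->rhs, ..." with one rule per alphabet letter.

A->DC, B->CC, C->BA, D->C

  step 0 ⇒ step 1: CAC ⇒ BA·DC·BA
    A ↦ DC
    C ↦ BA
    B ↦ CC  (constrained at step 1)
    D ↦ C  (constrained at step 1)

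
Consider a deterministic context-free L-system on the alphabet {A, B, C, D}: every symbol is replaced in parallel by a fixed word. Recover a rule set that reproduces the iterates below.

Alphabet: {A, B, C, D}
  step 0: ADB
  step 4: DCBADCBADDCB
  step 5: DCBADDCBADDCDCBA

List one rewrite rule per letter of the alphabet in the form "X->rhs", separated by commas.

  step 4 ⇒ step 5: DCBADCBADDCB ⇒ DC·B·A·D·DC·B·A·D·DC·DC·B·A
    A ↦ D
    B ↦ A
    C ↦ B
    D ↦ DC

A->D, B->A, C->B, D->DC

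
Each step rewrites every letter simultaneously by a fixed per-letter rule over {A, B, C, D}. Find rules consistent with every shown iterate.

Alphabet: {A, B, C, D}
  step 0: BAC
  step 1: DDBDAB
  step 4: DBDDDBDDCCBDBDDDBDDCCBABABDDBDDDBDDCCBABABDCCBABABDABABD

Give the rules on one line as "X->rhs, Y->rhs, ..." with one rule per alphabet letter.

A->DBD, B->D, C->AB, D->CCB

  step 0 ⇒ step 1: BAC ⇒ D·DBD·AB
    A ↦ DBD
    B ↦ D
    C ↦ AB
    D ↦ CCB  (constrained at step 1)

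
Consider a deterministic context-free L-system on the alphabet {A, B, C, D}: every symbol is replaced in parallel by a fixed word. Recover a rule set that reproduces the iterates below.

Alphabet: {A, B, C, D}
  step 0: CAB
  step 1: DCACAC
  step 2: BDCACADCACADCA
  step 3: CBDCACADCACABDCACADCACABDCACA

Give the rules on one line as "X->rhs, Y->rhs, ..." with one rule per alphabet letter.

A->CA, B->C, C->DCA, D->B

  step 2 ⇒ step 3: BDCACADCACADCA ⇒ C·B·DCA·CA·DCA·CA·B·DCA·CA·DCA·CA·B·DCA·CA
    A ↦ CA
    B ↦ C
    C ↦ DCA
    D ↦ B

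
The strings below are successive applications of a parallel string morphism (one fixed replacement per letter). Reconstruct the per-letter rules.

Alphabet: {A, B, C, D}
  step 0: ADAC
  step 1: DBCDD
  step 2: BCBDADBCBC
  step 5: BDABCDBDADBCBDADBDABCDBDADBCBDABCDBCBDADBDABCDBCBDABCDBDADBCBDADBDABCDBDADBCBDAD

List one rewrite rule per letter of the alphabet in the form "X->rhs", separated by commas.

A->D, B->BDA, C->D, D->BC

  step 1 ⇒ step 2: DBCDD ⇒ BC·BDA·D·BC·BC
    B ↦ BDA
    C ↦ D
    D ↦ BC
  step 0 ⇒ step 1: ADAC ⇒ D·BC·D·D
    A ↦ D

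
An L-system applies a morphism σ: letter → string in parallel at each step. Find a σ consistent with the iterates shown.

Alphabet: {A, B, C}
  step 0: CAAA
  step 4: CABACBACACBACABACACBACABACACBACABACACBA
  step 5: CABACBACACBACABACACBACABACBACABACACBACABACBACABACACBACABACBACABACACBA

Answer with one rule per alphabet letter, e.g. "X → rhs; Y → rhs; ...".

A->BA, B->C, C->CA

  step 4 ⇒ step 5: CABACBACACBACABACACBACABACACBACABACACBA ⇒ CA·BA·C·BA·CA·C·BA·CA·BA·CA·C·BA·CA·BA·C·BA·CA·BA·CA·C·BA·CA·BA·C·BA·CA·BA·CA·C·BA·CA·BA·C·BA·CA·BA·CA·C·BA
    A ↦ BA
    B ↦ C
    C ↦ CA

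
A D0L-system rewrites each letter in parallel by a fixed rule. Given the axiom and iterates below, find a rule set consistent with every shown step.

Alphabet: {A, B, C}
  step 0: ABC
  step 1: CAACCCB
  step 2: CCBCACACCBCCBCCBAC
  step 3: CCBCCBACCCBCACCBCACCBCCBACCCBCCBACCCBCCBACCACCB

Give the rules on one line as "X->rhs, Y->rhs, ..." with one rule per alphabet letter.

A->CA, B->AC, C->CCB

  step 2 ⇒ step 3: CCBCACACCBCCBCCBAC ⇒ CCB·CCB·AC·CCB·CA·CCB·CA·CCB·CCB·AC·CCB·CCB·AC·CCB·CCB·AC·CA·CCB
    A ↦ CA
    B ↦ AC
    C ↦ CCB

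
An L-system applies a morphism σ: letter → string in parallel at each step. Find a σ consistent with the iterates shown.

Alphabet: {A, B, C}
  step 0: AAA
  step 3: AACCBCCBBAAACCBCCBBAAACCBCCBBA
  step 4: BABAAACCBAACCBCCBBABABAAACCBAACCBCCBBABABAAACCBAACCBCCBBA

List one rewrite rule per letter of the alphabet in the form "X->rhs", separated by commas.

  step 3 ⇒ step 4: AACCBCCBBAAACCBCCBBAAACCBCCBBA ⇒ BA·BA·A·A·CCB·A·A·CCB·CCB·BA·BA·BA·A·A·CCB·A·A·CCB·CCB·BA·BA·BA·A·A·CCB·A·A·CCB·CCB·BA
    A ↦ BA
    B ↦ CCB
    C ↦ A

A->BA, B->CCB, C->A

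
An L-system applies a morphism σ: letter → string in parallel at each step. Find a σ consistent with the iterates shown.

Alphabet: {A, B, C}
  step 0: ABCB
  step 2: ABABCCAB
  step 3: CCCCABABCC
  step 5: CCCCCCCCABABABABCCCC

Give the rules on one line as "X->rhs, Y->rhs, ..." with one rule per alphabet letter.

  step 2 ⇒ step 3: ABABCCAB ⇒ C·C·C·C·AB·AB·C·C
    A ↦ C
    B ↦ C
    C ↦ AB

A->C, B->C, C->AB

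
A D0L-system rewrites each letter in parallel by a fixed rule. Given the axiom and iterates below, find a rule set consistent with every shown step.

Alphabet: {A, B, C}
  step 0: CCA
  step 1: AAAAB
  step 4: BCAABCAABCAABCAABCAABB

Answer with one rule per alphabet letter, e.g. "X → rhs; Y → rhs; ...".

A->B, B->BC, C->AA

  step 0 ⇒ step 1: CCA ⇒ AA·AA·B
    A ↦ B
    C ↦ AA
    B ↦ BC  (constrained at step 1)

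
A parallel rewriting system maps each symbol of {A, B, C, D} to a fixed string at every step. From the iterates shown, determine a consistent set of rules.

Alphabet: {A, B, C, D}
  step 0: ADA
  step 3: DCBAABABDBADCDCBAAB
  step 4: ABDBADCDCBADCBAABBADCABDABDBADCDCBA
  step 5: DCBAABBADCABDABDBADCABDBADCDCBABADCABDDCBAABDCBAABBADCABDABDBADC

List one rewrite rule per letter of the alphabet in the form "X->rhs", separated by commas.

A->DC, B->BA, C->D, D->AB

  step 4 ⇒ step 5: ABDBADCDCBADCBAABBADCABDABDBADCDCBA ⇒ DC·BA·AB·BA·DC·AB·D·AB·D·BA·DC·AB·D·BA·DC·DC·BA·BA·DC·AB·D·DC·BA·AB·DC·BA·AB·BA·DC·AB·D·AB·D·BA·DC
    A ↦ DC
    B ↦ BA
    C ↦ D
    D ↦ AB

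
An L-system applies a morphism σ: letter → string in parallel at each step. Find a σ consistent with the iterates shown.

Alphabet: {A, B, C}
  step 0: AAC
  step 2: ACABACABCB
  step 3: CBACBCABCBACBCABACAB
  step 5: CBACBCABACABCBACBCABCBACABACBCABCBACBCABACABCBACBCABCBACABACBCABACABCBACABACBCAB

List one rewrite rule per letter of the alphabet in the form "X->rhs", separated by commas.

A->CB, B->CAB, C->A

  step 2 ⇒ step 3: ACABACABCB ⇒ CB·A·CB·CAB·CB·A·CB·CAB·A·CAB
    A ↦ CB
    B ↦ CAB
    C ↦ A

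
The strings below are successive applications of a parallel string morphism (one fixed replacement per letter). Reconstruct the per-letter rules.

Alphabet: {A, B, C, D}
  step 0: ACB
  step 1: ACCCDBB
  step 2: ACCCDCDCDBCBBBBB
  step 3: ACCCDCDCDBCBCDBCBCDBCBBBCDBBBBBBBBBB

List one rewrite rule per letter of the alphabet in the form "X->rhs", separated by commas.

  step 2 ⇒ step 3: ACCCDCDCDBCBBBBB ⇒ ACC·CD·CD·CD·BCB·CD·BCB·CD·BCB·BB·CD·BB·BB·BB·BB·BB
    A ↦ ACC
    B ↦ BB
    C ↦ CD
    D ↦ BCB

A->ACC, B->BB, C->CD, D->BCB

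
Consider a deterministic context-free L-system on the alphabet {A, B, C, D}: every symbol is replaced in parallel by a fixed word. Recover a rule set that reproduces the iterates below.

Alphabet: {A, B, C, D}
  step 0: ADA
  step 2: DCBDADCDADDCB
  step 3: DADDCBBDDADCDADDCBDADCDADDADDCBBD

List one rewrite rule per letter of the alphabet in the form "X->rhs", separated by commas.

  step 2 ⇒ step 3: DCBDADCDADDCB ⇒ DAD·DCB·BD·DAD·C·DAD·DCB·DAD·C·DAD·DAD·DCB·BD
    A ↦ C
    B ↦ BD
    C ↦ DCB
    D ↦ DAD

A->C, B->BD, C->DCB, D->DAD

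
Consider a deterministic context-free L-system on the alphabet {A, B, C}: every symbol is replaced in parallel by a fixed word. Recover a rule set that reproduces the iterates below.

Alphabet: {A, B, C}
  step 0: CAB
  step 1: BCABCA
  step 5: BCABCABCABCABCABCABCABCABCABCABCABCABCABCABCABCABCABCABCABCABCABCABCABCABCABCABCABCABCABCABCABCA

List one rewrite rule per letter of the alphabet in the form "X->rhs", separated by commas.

  step 0 ⇒ step 1: CAB ⇒ BC·AB·CA
    A ↦ AB
    B ↦ CA
    C ↦ BC

A->AB, B->CA, C->BC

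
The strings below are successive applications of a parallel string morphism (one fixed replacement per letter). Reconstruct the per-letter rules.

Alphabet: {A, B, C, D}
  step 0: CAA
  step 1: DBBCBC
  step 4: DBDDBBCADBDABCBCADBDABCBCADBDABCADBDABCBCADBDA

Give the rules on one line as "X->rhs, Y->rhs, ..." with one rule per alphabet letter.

  step 0 ⇒ step 1: CAA ⇒ DB·BC·BC
    A ↦ BC
    C ↦ DB
    B ↦ DBD  (constrained at step 1)
    D ↦ A  (constrained at step 1)

A->BC, B->DBD, C->DB, D->A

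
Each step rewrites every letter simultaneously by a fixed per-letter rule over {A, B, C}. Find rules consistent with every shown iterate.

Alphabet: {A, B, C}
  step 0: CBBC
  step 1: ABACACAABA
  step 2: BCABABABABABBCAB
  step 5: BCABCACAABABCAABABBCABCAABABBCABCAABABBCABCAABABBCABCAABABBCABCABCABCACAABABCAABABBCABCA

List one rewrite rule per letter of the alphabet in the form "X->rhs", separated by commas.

A->B, B->CA, C->ABA

  step 1 ⇒ step 2: ABACACAABA ⇒ B·CA·B·ABA·B·ABA·B·B·CA·B
    A ↦ B
    B ↦ CA
    C ↦ ABA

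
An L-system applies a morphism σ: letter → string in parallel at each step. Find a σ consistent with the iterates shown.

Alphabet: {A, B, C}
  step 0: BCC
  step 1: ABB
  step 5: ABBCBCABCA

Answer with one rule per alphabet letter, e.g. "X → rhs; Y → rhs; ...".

  step 0 ⇒ step 1: BCC ⇒ A·B·B
    B ↦ A
    C ↦ B
    A ↦ BC  (constrained at step 1)

A->BC, B->A, C->B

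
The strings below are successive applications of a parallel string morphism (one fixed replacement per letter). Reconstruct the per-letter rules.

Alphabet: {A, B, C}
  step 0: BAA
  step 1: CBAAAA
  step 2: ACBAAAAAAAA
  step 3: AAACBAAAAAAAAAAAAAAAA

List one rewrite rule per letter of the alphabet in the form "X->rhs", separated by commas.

A->AA, B->CB, C->A

  step 2 ⇒ step 3: ACBAAAAAAAA ⇒ AA·A·CB·AA·AA·AA·AA·AA·AA·AA·AA
    A ↦ AA
    B ↦ CB
    C ↦ A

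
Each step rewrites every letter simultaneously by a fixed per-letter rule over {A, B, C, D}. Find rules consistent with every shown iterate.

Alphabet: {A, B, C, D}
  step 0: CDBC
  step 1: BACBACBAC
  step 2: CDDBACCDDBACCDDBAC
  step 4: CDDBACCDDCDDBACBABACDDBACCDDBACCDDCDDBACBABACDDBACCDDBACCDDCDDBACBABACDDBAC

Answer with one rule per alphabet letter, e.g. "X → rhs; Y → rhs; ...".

A->DD, B->C, C->BAC, D->BA

  step 1 ⇒ step 2: BACBACBAC ⇒ C·DD·BAC·C·DD·BAC·C·DD·BAC
    A ↦ DD
    B ↦ C
    C ↦ BAC
  step 0 ⇒ step 1: CDBC ⇒ BAC·BA·C·BAC
    D ↦ BA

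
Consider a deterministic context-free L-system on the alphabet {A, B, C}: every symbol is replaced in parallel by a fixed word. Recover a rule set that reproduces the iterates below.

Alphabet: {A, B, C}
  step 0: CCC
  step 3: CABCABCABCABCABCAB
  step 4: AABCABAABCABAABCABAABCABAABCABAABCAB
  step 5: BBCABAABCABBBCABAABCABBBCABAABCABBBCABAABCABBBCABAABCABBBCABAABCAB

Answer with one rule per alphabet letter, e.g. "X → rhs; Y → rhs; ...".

A->B, B->CAB, C->AA

  step 4 ⇒ step 5: AABCABAABCABAABCABAABCABAABCABAABCAB ⇒ B·B·CAB·AA·B·CAB·B·B·CAB·AA·B·CAB·B·B·CAB·AA·B·CAB·B·B·CAB·AA·B·CAB·B·B·CAB·AA·B·CAB·B·B·CAB·AA·B·CAB
    A ↦ B
    B ↦ CAB
    C ↦ AA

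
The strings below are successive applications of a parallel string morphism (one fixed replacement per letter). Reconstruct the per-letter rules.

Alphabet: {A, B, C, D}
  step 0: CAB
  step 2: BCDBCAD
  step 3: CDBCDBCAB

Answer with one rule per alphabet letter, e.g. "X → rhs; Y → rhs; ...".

A->BCA, B->C, C->D, D->B

  step 2 ⇒ step 3: BCDBCAD ⇒ C·D·B·C·D·BCA·B
    A ↦ BCA
    B ↦ C
    C ↦ D
    D ↦ B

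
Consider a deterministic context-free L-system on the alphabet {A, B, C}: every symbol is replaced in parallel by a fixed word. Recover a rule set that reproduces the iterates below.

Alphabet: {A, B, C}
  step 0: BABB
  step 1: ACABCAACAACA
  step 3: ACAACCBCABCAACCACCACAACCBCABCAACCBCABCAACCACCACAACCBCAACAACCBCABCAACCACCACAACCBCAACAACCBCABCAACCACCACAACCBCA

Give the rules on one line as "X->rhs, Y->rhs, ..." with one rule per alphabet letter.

  step 0 ⇒ step 1: BABB ⇒ ACA·BCA·ACA·ACA
    A ↦ BCA
    B ↦ ACA
    C ↦ ACC  (constrained at step 1)

A->BCA, B->ACA, C->ACC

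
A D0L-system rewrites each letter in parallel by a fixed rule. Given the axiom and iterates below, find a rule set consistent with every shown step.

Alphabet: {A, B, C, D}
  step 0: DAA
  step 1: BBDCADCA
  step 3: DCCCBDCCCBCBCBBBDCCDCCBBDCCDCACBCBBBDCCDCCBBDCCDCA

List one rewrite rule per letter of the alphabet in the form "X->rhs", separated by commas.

A->DCA, B->CB, C->DCC, D->BB

  step 0 ⇒ step 1: DAA ⇒ BB·DCA·DCA
    A ↦ DCA
    D ↦ BB
    B ↦ CB  (constrained at step 1)
    C ↦ DCC  (constrained at step 1)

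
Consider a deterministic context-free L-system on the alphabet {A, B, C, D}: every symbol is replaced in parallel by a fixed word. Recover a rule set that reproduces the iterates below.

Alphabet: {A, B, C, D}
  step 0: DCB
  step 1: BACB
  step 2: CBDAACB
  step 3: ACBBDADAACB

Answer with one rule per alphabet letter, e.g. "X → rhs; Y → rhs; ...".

  step 2 ⇒ step 3: CBDAACB ⇒ A·CB·B·DA·DA·A·CB
    A ↦ DA
    B ↦ CB
    C ↦ A
    D ↦ B

A->DA, B->CB, C->A, D->B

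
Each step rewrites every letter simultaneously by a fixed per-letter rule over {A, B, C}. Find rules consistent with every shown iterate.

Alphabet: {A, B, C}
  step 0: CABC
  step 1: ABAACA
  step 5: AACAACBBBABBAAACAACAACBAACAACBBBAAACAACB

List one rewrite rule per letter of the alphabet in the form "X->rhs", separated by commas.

  step 0 ⇒ step 1: CABC ⇒ A·B·AAC·A
    A ↦ B
    B ↦ AAC
    C ↦ A

A->B, B->AAC, C->A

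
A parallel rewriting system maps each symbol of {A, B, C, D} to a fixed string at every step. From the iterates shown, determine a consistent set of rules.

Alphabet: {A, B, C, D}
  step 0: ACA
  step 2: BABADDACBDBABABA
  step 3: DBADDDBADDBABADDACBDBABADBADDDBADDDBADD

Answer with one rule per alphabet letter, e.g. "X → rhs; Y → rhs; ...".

A->DD, B->DBA, C->ACB, D->BA

  step 2 ⇒ step 3: BABADDACBDBABABA ⇒ DBA·DD·DBA·DD·BA·BA·DD·ACB·DBA·BA·DBA·DD·DBA·DD·DBA·DD
    A ↦ DD
    B ↦ DBA
    C ↦ ACB
    D ↦ BA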